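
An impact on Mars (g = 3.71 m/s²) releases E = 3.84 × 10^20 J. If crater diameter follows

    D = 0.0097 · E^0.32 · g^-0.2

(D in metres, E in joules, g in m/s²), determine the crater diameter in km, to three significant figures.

D ≈ 28.8 km

E^0.32 = (3.84 × 10^20)^0.32 = 3.864 × 10^6
g^-0.2 = 3.71^-0.2 = 0.7694
D = 0.0097 × 3.864 × 10^6 × 0.7694 = 28838 m
   = 28.84 km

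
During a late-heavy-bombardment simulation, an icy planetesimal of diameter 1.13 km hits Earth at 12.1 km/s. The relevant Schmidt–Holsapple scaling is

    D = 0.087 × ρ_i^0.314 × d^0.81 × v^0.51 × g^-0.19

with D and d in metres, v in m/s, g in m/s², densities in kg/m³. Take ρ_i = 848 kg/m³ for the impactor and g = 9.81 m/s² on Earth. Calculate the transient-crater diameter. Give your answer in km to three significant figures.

D ≈ 16.8 km

In SI units: d = 1130 m, v = 12100 m/s.
ρ_i^0.314 = 848^0.314 = 8.308
d^0.81 = 1130^0.81 = 297.2
v^0.51 = 12100^0.51 = 120.8
g^-0.19 = 9.81^-0.19 = 0.6480
D = 0.087 × 8.308 × 297.2 × 120.8 × 0.6480 = 16815 m
   = 16.82 km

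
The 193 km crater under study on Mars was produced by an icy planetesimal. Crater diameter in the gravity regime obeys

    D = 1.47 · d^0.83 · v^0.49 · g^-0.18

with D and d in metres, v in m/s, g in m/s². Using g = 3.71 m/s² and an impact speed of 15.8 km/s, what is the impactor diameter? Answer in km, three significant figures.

d ≈ 6.48 km

Rearranging for d: d = [D / (1.47 · 15800^0.49 · 3.71^-0.18)]^(1/0.83).
D = 193000 m.
15800^0.49 = 114.1
3.71^-0.18 = 0.7898
Denominator = 1.47 × 114.1 × 0.7898 = 132.5
D / 132.5 = 193000 / 132.5 = 1457
d = 1457^(1/0.83) = 1457^1.2048 = 6476 m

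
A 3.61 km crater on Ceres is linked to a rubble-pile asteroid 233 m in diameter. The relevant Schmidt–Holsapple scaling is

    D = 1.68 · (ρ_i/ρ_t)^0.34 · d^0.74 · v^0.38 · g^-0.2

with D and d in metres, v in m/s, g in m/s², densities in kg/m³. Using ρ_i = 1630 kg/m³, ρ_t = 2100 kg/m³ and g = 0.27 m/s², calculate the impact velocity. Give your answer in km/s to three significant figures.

v ≈ 9.08 km/s

Rearranging for v: v = [D / (1.68 · (1630/2100)^0.34 · 233^0.74 · 0.27^-0.2)]^(1/0.38).
D = 3610 m.
(1630/2100)^0.34 = 0.9175
233^0.74 = 56.47
0.27^-0.2 = 1.299
Denominator = 1.68 × 0.9175 × 56.47 × 1.299 = 113.1
D / 113.1 = 3610 / 113.1 = 31.92
v = 31.92^(1/0.38) = 31.92^2.6316 = 9080 m/s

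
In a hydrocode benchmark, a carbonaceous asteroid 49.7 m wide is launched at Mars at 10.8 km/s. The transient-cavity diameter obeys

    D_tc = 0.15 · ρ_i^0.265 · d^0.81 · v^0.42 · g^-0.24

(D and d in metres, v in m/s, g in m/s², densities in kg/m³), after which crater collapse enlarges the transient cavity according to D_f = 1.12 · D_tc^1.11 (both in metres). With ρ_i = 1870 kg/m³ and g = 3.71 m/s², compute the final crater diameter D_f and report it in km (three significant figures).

v = 10800 m/s.
ρ_i^0.265 = 1870^0.265 = 7.363
d^0.81 = 49.7^0.81 = 23.66
v^0.42 = 10800^0.42 = 49.44
g^-0.24 = 3.71^-0.24 = 0.7300
D_tc = 0.15 × 7.363 × 23.66 × 49.44 × 0.7300 = 943.1 m
D_f = 1.12 × (943.1)^1.11 = 2244 m
     = 2.244 km

D_f ≈ 2.24 km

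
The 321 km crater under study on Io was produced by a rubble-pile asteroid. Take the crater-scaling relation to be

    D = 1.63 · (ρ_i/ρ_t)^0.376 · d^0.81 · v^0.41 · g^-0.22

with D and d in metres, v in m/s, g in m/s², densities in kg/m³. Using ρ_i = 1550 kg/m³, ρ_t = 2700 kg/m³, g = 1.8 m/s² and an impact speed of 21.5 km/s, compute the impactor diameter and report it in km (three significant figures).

d ≈ 33.5 km

Rearranging for d: d = [D / (1.63 · (1550/2700)^0.376 · 21500^0.41 · 1.8^-0.22)]^(1/0.81).
D = 321000 m.
(1550/2700)^0.376 = 0.8117
21500^0.41 = 59.74
1.8^-0.22 = 0.8787
Denominator = 1.63 × 0.8117 × 59.74 × 0.8787 = 69.45
D / 69.45 = 321000 / 69.45 = 4622
d = 4622^(1/0.81) = 4622^1.2346 = 33466 m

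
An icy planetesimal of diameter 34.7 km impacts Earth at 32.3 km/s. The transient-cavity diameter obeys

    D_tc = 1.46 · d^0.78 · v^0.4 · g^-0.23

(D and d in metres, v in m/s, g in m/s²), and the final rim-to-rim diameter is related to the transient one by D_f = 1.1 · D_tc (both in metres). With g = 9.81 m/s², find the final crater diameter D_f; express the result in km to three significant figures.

In SI: d = 34700 m, v = 32300 m/s.
d^0.78 = 34700^0.78 = 3479
v^0.4 = 32300^0.4 = 63.63
g^-0.23 = 9.81^-0.23 = 0.5914
D_tc = 1.46 × 3479 × 63.63 × 0.5914 = 1.911 × 10^5 m
D_f = 1.1 × 1.911 × 10^5 = 2.102 × 10^5 m
     = 210.2 km

D_f ≈ 210 km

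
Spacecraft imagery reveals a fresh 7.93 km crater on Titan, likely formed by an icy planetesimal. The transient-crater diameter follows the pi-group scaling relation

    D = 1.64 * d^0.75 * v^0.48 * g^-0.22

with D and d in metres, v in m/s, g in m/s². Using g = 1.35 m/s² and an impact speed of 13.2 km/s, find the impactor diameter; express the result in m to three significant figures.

Rearranging for d: d = [D / (1.64 · 13200^0.48 · 1.35^-0.22)]^(1/0.75).
D = 7930 m.
13200^0.48 = 95.03
1.35^-0.22 = 0.9361
Denominator = 1.64 × 95.03 × 0.9361 = 145.9
D / 145.9 = 7930 / 145.9 = 54.35
d = 54.35^(1/0.75) = 54.35^1.3333 = 205.8 m

d ≈ 206 m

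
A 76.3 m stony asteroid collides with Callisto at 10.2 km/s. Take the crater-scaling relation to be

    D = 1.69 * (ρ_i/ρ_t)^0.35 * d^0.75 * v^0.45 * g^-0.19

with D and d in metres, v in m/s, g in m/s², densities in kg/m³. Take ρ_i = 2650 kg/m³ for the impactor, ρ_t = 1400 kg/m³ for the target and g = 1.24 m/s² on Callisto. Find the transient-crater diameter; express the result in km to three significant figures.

In SI units: v = 10200 m/s.
(ρ_i/ρ_t)^0.35 = (2650/1400)^0.35 = 1.250
d^0.75 = 76.3^0.75 = 25.82
v^0.45 = 10200^0.45 = 63.66
g^-0.19 = 1.24^-0.19 = 0.9600
D = 1.69 × 1.250 × 25.82 × 63.66 × 0.9600 = 3333 m
   = 3.333 km

D ≈ 3.33 km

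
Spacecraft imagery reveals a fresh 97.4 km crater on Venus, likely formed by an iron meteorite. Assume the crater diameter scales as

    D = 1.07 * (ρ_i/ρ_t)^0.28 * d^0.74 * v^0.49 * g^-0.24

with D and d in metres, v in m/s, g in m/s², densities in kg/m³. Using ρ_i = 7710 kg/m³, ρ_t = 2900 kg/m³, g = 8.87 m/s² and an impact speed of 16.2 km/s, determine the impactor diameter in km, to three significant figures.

d ≈ 11.5 km

Rearranging for d: d = [D / (1.07 · (7710/2900)^0.28 · 16200^0.49 · 8.87^-0.24)]^(1/0.74).
D = 97400 m.
(7710/2900)^0.28 = 1.315
16200^0.49 = 115.5
8.87^-0.24 = 0.5922
Denominator = 1.07 × 1.315 × 115.5 × 0.5922 = 96.24
D / 96.24 = 97400 / 96.24 = 1012
d = 1012^(1/0.74) = 1012^1.3514 = 11513 m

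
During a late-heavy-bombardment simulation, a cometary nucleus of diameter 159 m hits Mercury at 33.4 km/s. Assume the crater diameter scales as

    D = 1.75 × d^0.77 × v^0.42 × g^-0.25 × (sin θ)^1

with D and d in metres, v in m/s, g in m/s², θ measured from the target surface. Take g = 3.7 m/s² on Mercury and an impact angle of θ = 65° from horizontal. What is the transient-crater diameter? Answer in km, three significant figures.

D ≈ 4.50 km

In SI units: v = 33400 m/s.
d^0.77 = 159^0.77 = 49.55
v^0.42 = 33400^0.42 = 79.43
g^-0.25 = 3.7^-0.25 = 0.7210
(sin 65°)^1 = 0.9063^1 = 0.9063
D = 1.75 × 49.55 × 79.43 × 0.7210 × 0.9063 = 4501 m
   = 4.501 km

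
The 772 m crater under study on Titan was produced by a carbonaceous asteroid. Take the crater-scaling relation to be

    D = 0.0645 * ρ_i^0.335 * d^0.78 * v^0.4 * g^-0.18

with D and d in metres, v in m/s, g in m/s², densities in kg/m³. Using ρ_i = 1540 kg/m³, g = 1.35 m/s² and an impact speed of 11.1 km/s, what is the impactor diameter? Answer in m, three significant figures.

d ≈ 65.3 m

Rearranging for d: d = [D / (0.0645 · 1540^0.335 · 11100^0.4 · 1.35^-0.18)]^(1/0.78).
1540^0.335 = 11.69
11100^0.4 = 41.51
1.35^-0.18 = 0.9474
Denominator = 0.0645 × 11.69 × 41.51 × 0.9474 = 29.65
D / 29.65 = 772 / 29.65 = 26.04
d = 26.04^(1/0.78) = 26.04^1.2821 = 65.31 m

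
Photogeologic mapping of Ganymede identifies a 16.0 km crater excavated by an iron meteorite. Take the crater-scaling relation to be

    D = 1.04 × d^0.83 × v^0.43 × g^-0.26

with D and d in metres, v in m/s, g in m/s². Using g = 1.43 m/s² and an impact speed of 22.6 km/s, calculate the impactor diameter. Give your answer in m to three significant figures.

d ≈ 688 m

Rearranging for d: d = [D / (1.04 · 22600^0.43 · 1.43^-0.26)]^(1/0.83).
D = 16000 m.
22600^0.43 = 74.52
1.43^-0.26 = 0.9112
Denominator = 1.04 × 74.52 × 0.9112 = 70.62
D / 70.62 = 16000 / 70.62 = 226.6
d = 226.6^(1/0.83) = 226.6^1.2048 = 688.0 m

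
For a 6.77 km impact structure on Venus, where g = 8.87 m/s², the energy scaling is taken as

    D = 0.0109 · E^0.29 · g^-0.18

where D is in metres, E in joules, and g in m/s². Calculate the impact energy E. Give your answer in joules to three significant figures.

E ≈ 3.67 × 10^20 J

Rearranging: E = [D / (0.0109 · g^-0.18)]^(1/0.29).
D = 6770 m.
g^-0.18 = 8.87^-0.18 = 0.6751
D / (0.0109 × 0.6751) = 6770 / (7.359 × 10^-3) = 9.200 × 10^5
E = (9.200 × 10^5)^3.4483 = 3.672 × 10^20 J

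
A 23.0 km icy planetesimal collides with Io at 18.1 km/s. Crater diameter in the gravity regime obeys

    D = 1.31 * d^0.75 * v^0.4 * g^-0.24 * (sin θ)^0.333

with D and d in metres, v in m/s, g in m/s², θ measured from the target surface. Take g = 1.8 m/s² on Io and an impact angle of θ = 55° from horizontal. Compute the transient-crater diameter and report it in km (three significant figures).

D ≈ 100 km

In SI units: d = 23000 m, v = 18100 m/s.
d^0.75 = 23000^0.75 = 1868
v^0.4 = 18100^0.4 = 50.47
g^-0.24 = 1.8^-0.24 = 0.8684
(sin 55°)^0.333 = 0.8192^0.333 = 0.9357
D = 1.31 × 1868 × 50.47 × 0.8684 × 0.9357 = 1.004 × 10^5 m
   = 100.4 km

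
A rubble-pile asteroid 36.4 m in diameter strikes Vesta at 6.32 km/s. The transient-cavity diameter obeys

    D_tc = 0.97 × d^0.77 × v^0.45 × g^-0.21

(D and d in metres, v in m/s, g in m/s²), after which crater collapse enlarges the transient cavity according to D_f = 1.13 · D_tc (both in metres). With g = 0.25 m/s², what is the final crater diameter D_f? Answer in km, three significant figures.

v = 6320 m/s.
d^0.77 = 36.4^0.77 = 15.92
v^0.45 = 6320^0.45 = 51.32
g^-0.21 = 0.25^-0.21 = 1.338
D_tc = 0.97 × 15.92 × 51.32 × 1.338 = 1060 m
D_f = 1.13 × 1060 = 1198 m
     = 1.198 km

D_f ≈ 1.20 km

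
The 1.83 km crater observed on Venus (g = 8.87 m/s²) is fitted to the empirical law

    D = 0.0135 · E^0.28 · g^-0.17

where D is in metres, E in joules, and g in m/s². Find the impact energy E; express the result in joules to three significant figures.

Rearranging: E = [D / (0.0135 · g^-0.17)]^(1/0.28).
D = 1830 m.
g^-0.17 = 8.87^-0.17 = 0.6900
D / (0.0135 × 0.6900) = 1830 / (9.315 × 10^-3) = 1.965 × 10^5
E = (1.965 × 10^5)^3.5714 = 8.030 × 10^18 J

E ≈ 8.03 × 10^18 J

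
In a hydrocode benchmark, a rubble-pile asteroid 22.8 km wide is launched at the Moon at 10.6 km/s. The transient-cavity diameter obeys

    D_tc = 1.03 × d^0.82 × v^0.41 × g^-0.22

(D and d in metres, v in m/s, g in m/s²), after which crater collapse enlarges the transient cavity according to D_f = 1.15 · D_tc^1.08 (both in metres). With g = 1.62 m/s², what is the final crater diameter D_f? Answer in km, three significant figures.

In SI: d = 22800 m, v = 10600 m/s.
d^0.82 = 22800^0.82 = 3745
v^0.41 = 10600^0.41 = 44.71
g^-0.22 = 1.62^-0.22 = 0.8993
D_tc = 1.03 × 3745 × 44.71 × 0.8993 = 1.551 × 10^5 m
D_f = 1.15 × (1.551 × 10^5)^1.08 = 4.640 × 10^5 m
     = 464.0 km

D_f ≈ 464 km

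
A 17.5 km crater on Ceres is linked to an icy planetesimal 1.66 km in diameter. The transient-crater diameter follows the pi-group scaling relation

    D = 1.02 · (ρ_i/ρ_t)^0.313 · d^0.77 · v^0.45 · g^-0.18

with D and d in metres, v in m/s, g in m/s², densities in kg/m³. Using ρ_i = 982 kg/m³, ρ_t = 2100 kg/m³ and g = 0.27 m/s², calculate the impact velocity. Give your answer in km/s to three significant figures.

Rearranging for v: v = [D / (1.02 · (982/2100)^0.313 · 1660^0.77 · 0.27^-0.18)]^(1/0.45).
D = 17500 m.
(982/2100)^0.313 = 0.7883
1660^0.77 = 301.6
0.27^-0.18 = 1.266
Denominator = 1.02 × 0.7883 × 301.6 × 1.266 = 307.0
D / 307.0 = 17500 / 307.0 = 57.00
v = 57.00^(1/0.45) = 57.00^2.2222 = 7978 m/s

v ≈ 7.98 km/s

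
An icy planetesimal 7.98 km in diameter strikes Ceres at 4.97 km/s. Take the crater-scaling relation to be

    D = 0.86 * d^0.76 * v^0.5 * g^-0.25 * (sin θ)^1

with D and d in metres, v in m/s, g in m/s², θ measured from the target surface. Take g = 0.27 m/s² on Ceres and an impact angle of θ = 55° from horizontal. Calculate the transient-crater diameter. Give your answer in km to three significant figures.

D ≈ 63.6 km

In SI units: d = 7980 m, v = 4970 m/s.
d^0.76 = 7980^0.76 = 923.7
v^0.5 = 4970^0.5 = 70.50
g^-0.25 = 0.27^-0.25 = 1.387
(sin 55°)^1 = 0.8192^1 = 0.8192
D = 0.86 × 923.7 × 70.50 × 1.387 × 0.8192 = 63633 m
   = 63.63 km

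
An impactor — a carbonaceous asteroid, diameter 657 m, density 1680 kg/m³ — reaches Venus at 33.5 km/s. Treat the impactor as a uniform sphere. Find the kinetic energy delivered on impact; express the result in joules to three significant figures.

v = 33500 m/s.
Mass m = (π/6) ρ d³ = (π/6) × 1680 × (657)³ = 2.495 × 10^11 kg
E = ½ m v² = 0.5 × 2.495 × 10^11 × (33500)² = 1.400 × 10^20 J

E ≈ 1.40 × 10^20 J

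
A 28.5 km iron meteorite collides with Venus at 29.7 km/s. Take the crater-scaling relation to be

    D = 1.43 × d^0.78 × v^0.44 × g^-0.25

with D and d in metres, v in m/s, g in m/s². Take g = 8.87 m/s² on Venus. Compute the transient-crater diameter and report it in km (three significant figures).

D ≈ 230 km

In SI units: d = 28500 m, v = 29700 m/s.
d^0.78 = 28500^0.78 = 2984
v^0.44 = 29700^0.44 = 92.90
g^-0.25 = 8.87^-0.25 = 0.5795
D = 1.43 × 2984 × 92.90 × 0.5795 = 2.297 × 10^5 m
   = 229.7 km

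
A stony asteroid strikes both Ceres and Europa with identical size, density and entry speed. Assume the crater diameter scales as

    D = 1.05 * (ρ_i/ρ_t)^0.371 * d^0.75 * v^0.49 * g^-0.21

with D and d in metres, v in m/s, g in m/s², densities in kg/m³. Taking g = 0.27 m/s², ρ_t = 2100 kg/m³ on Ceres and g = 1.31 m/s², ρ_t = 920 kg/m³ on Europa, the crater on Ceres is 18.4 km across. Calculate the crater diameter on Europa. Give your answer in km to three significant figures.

D ≈ 17.9 km

The impactor-only factors (d, v, ρ_i) cancel in the ratio, leaving D_Europa/D_Ceres = (g_Europa/g_Ceres)^-0.21 · (ρ_t,Ceres/ρ_t,Europa)^0.371.
(1.31/0.27)^-0.21 = 4.852^-0.21 = 0.7177
(2100/920)^0.371 = 2.283^0.371 = 1.358
Ratio = 0.7177 × 1.358 = 0.9746
D_Europa = 0.9746 × 18.4 km = 17.9 km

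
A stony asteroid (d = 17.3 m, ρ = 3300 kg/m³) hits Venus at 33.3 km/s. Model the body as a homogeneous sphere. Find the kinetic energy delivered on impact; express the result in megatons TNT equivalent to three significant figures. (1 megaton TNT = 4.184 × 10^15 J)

v = 33300 m/s.
Mass m = (π/6) ρ d³ = (π/6) × 3300 × (17.3)³ = 8.946 × 10^6 kg
E = ½ m v² = 0.5 × 8.946 × 10^6 × (33300)² = 4.960 × 10^15 J
   = 4.960 × 10^15 / 4.184×10^15 = 1.185 Mt

E ≈ 1.19 Mt TNT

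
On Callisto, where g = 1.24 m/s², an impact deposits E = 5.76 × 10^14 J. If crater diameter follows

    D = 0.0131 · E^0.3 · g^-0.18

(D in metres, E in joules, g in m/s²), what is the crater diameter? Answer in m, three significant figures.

E^0.3 = (5.76 × 10^14)^0.3 = 2.680 × 10^4
g^-0.18 = 1.24^-0.18 = 0.9620
D = 0.0131 × 2.680 × 10^4 × 0.9620 = 337.7 m

D ≈ 338 m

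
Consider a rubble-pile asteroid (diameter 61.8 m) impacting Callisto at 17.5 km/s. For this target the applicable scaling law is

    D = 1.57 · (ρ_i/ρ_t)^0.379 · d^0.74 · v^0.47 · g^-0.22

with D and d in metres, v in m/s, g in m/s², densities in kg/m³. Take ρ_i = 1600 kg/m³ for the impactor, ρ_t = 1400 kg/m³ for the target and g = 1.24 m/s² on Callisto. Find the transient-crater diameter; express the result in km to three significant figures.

In SI units: v = 17500 m/s.
(ρ_i/ρ_t)^0.379 = (1600/1400)^0.379 = 1.052
d^0.74 = 61.8^0.74 = 21.15
v^0.47 = 17500^0.47 = 98.68
g^-0.22 = 1.24^-0.22 = 0.9538
D = 1.57 × 1.052 × 21.15 × 98.68 × 0.9538 = 3288 m
   = 3.288 km

D ≈ 3.29 km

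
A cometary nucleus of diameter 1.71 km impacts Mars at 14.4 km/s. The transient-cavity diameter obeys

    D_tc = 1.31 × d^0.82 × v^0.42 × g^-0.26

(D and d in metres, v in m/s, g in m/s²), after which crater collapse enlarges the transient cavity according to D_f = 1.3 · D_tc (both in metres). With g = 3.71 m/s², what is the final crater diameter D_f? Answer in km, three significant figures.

In SI: d = 1710 m, v = 14400 m/s.
d^0.82 = 1710^0.82 = 447.8
v^0.42 = 14400^0.42 = 55.78
g^-0.26 = 3.71^-0.26 = 0.7112
D_tc = 1.31 × 447.8 × 55.78 × 0.7112 = 23270 m
D_f = 1.3 × 23270 = 30251 m
     = 30.25 km

D_f ≈ 30.3 km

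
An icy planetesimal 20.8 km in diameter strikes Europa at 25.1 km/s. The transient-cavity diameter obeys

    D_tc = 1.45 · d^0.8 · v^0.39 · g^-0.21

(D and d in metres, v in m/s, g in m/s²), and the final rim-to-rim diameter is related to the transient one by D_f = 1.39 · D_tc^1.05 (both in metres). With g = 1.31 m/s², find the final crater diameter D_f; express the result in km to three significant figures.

D_f ≈ 519 km

In SI: d = 20800 m, v = 25100 m/s.
d^0.8 = 20800^0.8 = 2847
v^0.39 = 25100^0.39 = 51.98
g^-0.21 = 1.31^-0.21 = 0.9449
D_tc = 1.45 × 2847 × 51.98 × 0.9449 = 2.028 × 10^5 m
D_f = 1.39 × (2.028 × 10^5)^1.05 = 5.193 × 10^5 m
     = 519.3 km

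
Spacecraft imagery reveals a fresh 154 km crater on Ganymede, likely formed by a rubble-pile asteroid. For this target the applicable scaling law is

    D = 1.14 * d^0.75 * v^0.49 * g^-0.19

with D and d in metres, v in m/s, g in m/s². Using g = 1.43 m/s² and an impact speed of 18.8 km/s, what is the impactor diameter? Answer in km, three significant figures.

Rearranging for d: d = [D / (1.14 · 18800^0.49 · 1.43^-0.19)]^(1/0.75).
D = 154000 m.
18800^0.49 = 124.3
1.43^-0.19 = 0.9343
Denominator = 1.14 × 124.3 × 0.9343 = 132.4
D / 132.4 = 154000 / 132.4 = 1163
d = 1163^(1/0.75) = 1163^1.3333 = 12227 m

d ≈ 12.2 km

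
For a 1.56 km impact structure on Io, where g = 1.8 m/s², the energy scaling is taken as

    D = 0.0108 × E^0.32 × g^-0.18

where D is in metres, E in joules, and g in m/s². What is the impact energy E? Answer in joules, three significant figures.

Rearranging: E = [D / (0.0108 · g^-0.18)]^(1/0.32).
D = 1560 m.
g^-0.18 = 1.8^-0.18 = 0.8996
D / (0.0108 × 0.8996) = 1560 / (9.716 × 10^-3) = 1.606 × 10^5
E = (1.606 × 10^5)^3.125 = 1.853 × 10^16 J

E ≈ 1.85 × 10^16 J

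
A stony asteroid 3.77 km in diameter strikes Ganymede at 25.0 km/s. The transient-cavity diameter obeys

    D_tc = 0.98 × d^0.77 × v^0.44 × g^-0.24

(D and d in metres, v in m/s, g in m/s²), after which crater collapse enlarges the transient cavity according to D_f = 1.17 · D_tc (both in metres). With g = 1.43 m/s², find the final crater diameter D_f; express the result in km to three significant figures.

D_f ≈ 51.4 km

In SI: d = 3770 m, v = 25000 m/s.
d^0.77 = 3770^0.77 = 567.3
v^0.44 = 25000^0.44 = 86.12
g^-0.24 = 1.43^-0.24 = 0.9177
D_tc = 0.98 × 567.3 × 86.12 × 0.9177 = 43940 m
D_f = 1.17 × 43940 = 51410 m
     = 51.41 km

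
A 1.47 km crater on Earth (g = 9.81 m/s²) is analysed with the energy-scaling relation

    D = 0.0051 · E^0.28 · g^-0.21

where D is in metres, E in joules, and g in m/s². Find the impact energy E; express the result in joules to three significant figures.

E ≈ 1.75 × 10^20 J

Rearranging: E = [D / (0.0051 · g^-0.21)]^(1/0.28).
D = 1470 m.
g^-0.21 = 9.81^-0.21 = 0.6191
D / (0.0051 × 0.6191) = 1470 / (3.157 × 10^-3) = 4.656 × 10^5
E = (4.656 × 10^5)^3.5714 = 1.749 × 10^20 J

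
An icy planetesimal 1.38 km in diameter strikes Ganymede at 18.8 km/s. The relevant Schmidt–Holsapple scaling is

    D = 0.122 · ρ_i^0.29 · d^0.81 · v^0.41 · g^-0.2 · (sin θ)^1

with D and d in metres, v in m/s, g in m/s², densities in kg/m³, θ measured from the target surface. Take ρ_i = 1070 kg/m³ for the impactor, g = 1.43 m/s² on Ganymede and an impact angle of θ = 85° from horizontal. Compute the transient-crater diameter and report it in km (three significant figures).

D ≈ 16.9 km

In SI units: d = 1380 m, v = 18800 m/s.
ρ_i^0.29 = 1070^0.29 = 7.560
d^0.81 = 1380^0.81 = 349.4
v^0.41 = 18800^0.41 = 56.55
g^-0.2 = 1.43^-0.2 = 0.9310
(sin 85°)^1 = 0.9962^1 = 0.9962
D = 0.122 × 7.560 × 349.4 × 56.55 × 0.9310 × 0.9962 = 16902 m
   = 16.90 km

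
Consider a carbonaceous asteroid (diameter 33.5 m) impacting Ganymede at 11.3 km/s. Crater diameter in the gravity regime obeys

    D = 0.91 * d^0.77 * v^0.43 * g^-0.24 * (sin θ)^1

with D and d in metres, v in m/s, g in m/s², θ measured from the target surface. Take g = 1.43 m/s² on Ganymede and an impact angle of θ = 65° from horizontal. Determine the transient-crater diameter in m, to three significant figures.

D ≈ 625 m

In SI units: v = 11300 m/s.
d^0.77 = 33.5^0.77 = 14.94
v^0.43 = 11300^0.43 = 55.31
g^-0.24 = 1.43^-0.24 = 0.9177
(sin 65°)^1 = 0.9063^1 = 0.9063
D = 0.91 × 14.94 × 55.31 × 0.9177 × 0.9063 = 625.4 m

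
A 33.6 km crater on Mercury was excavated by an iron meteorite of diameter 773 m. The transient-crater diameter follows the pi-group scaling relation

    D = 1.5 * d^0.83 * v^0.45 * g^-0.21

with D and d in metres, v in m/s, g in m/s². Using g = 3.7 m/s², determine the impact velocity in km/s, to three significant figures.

Rearranging for v: v = [D / (1.5 · 773^0.83 · 3.7^-0.21)]^(1/0.45).
D = 33600 m.
773^0.83 = 249.6
3.7^-0.21 = 0.7598
Denominator = 1.5 × 249.6 × 0.7598 = 284.5
D / 284.5 = 33600 / 284.5 = 118.1
v = 118.1^(1/0.45) = 118.1^2.2222 = 40267 m/s

v ≈ 40.3 km/s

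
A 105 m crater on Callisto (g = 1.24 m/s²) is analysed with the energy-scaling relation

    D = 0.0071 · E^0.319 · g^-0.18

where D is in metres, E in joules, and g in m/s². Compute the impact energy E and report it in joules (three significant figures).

Rearranging: E = [D / (0.0071 · g^-0.18)]^(1/0.319).
g^-0.18 = 1.24^-0.18 = 0.9620
D / (0.0071 × 0.9620) = 105 / (6.830 × 10^-3) = 1.537 × 10^4
E = (1.537 × 10^4)^3.1348 = 1.332 × 10^13 J

E ≈ 1.33 × 10^13 J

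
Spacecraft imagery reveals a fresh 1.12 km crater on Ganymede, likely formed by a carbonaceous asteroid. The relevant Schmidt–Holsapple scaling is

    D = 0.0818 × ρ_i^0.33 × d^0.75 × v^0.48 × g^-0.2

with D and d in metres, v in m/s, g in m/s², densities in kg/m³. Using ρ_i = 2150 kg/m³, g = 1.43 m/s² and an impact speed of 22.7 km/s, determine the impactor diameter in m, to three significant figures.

d ≈ 20.1 m

Rearranging for d: d = [D / (0.0818 · 2150^0.33 · 22700^0.48 · 1.43^-0.2)]^(1/0.75).
D = 1120 m.
2150^0.33 = 12.58
22700^0.48 = 123.3
1.43^-0.2 = 0.9310
Denominator = 0.0818 × 12.58 × 123.3 × 0.9310 = 118.1
D / 118.1 = 1120 / 118.1 = 9.483
d = 9.483^(1/0.75) = 9.483^1.3333 = 20.07 m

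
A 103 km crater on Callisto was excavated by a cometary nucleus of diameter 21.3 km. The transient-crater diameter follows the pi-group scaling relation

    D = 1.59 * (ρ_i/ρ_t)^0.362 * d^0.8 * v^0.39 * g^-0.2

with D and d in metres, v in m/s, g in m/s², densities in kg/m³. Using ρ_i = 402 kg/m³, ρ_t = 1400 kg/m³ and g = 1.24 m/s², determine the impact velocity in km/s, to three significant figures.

v ≈ 10.2 km/s

Rearranging for v: v = [D / (1.59 · (402/1400)^0.362 · 21300^0.8 · 1.24^-0.2)]^(1/0.39).
D = 103000 m.
(402/1400)^0.362 = 0.6365
21300^0.8 = 2902
1.24^-0.2 = 0.9579
Denominator = 1.59 × 0.6365 × 2902 × 0.9579 = 2813
D / 2813 = 103000 / 2813 = 36.62
v = 36.62^(1/0.39) = 36.62^2.5641 = 10222 m/s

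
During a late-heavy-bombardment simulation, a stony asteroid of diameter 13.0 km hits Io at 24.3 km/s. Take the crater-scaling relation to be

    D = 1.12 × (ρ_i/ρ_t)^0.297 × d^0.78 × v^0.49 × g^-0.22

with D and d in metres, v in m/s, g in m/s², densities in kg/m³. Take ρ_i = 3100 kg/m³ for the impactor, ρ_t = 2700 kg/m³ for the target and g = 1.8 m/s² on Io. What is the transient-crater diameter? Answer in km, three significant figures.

In SI units: d = 13000 m, v = 24300 m/s.
(ρ_i/ρ_t)^0.297 = (3100/2700)^0.297 = 1.042
d^0.78 = 13000^0.78 = 1618
v^0.49 = 24300^0.49 = 140.9
g^-0.22 = 1.8^-0.22 = 0.8787
D = 1.12 × 1.042 × 1618 × 140.9 × 0.8787 = 2.338 × 10^5 m
   = 233.8 km

D ≈ 234 km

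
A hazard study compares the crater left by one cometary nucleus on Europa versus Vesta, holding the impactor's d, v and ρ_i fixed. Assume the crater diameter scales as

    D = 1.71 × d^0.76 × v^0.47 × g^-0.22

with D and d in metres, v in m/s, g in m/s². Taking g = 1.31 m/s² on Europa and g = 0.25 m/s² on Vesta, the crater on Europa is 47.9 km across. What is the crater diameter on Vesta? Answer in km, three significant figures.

All impactor-dependent factors cancel in the ratio, leaving D_Vesta/D_Europa = (g_Vesta/g_Europa)^-0.22.
(0.25/1.31)^-0.22 = 0.1908^-0.22 = 1.440
D_Vesta = 1.440 × 47.9 km = 69.0 km

D ≈ 69.0 km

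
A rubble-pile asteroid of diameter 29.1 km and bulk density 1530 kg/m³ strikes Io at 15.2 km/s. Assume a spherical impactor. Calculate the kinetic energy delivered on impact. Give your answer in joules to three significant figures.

d = 29100 m; v = 15200 m/s.
Mass m = (π/6) ρ d³ = (π/6) × 1530 × (29100)³ = 1.974 × 10^16 kg
E = ½ m v² = 0.5 × 1.974 × 10^16 × (15200)² = 2.280 × 10^24 J

E ≈ 2.28 × 10^24 J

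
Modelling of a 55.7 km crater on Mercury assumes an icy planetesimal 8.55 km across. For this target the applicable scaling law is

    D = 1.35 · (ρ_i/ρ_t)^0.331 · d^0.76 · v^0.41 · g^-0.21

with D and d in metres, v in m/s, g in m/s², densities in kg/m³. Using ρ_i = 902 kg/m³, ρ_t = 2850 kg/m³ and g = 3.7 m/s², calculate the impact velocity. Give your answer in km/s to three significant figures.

v ≈ 46.1 km/s

Rearranging for v: v = [D / (1.35 · (902/2850)^0.331 · 8550^0.76 · 3.7^-0.21)]^(1/0.41).
D = 55700 m.
(902/2850)^0.331 = 0.6833
8550^0.76 = 973.4
3.7^-0.21 = 0.7598
Denominator = 1.35 × 0.6833 × 973.4 × 0.7598 = 682.2
D / 682.2 = 55700 / 682.2 = 81.65
v = 81.65^(1/0.41) = 81.65^2.439 = 46053 m/s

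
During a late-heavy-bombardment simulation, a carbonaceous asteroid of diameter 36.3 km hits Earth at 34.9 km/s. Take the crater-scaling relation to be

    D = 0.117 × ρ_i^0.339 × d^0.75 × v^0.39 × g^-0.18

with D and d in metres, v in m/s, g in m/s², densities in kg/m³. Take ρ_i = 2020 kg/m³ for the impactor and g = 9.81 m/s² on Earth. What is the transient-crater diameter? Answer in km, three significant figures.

D ≈ 159 km

In SI units: d = 36300 m, v = 34900 m/s.
ρ_i^0.339 = 2020^0.339 = 13.20
d^0.75 = 36300^0.75 = 2630
v^0.39 = 34900^0.39 = 59.12
g^-0.18 = 9.81^-0.18 = 0.6630
D = 0.117 × 13.20 × 2630 × 59.12 × 0.6630 = 1.592 × 10^5 m
   = 159.2 km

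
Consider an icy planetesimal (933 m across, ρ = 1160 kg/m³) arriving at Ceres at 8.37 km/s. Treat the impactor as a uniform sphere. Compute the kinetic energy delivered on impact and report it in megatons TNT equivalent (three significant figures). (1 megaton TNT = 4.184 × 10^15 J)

E ≈ 4130 Mt TNT

v = 8370 m/s.
Mass m = (π/6) ρ d³ = (π/6) × 1160 × (933)³ = 4.933 × 10^11 kg
E = ½ m v² = 0.5 × 4.933 × 10^11 × (8370)² = 1.728 × 10^19 J
   = 1.728 × 10^19 / 4.184×10^15 = 4130 Mt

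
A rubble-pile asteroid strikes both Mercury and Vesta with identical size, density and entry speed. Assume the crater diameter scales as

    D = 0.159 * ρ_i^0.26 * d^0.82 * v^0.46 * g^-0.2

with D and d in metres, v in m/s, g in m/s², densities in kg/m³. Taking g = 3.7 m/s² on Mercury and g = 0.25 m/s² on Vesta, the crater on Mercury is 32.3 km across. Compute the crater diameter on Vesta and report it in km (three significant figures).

All impactor-dependent factors cancel in the ratio, leaving D_Vesta/D_Mercury = (g_Vesta/g_Mercury)^-0.2.
(0.25/3.7)^-0.2 = 0.06757^-0.2 = 1.714
D_Vesta = 1.714 × 32.3 km = 55.4 km

D ≈ 55.4 km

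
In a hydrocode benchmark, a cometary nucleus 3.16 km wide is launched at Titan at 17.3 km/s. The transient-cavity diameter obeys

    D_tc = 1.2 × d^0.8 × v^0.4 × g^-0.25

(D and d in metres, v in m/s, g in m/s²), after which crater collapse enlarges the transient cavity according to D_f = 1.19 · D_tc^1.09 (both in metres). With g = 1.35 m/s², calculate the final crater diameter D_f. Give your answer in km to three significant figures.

In SI: d = 3160 m, v = 17300 m/s.
d^0.8 = 3160^0.8 = 630.6
v^0.4 = 17300^0.4 = 49.57
g^-0.25 = 1.35^-0.25 = 0.9277
D_tc = 1.2 × 630.6 × 49.57 × 0.9277 = 34800 m
D_f = 1.19 × (34800)^1.09 = 1.061 × 10^5 m
     = 106.1 km

D_f ≈ 106 km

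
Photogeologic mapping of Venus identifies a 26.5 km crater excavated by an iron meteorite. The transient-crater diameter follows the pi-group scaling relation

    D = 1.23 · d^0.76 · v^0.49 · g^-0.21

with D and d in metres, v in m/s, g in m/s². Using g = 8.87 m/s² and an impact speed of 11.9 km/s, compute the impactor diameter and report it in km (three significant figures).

Rearranging for d: d = [D / (1.23 · 11900^0.49 · 8.87^-0.21)]^(1/0.76).
D = 26500 m.
11900^0.49 = 99.32
8.87^-0.21 = 0.6323
Denominator = 1.23 × 99.32 × 0.6323 = 77.24
D / 77.24 = 26500 / 77.24 = 343.1
d = 343.1^(1/0.76) = 343.1^1.3158 = 2168 m

d ≈ 2.17 km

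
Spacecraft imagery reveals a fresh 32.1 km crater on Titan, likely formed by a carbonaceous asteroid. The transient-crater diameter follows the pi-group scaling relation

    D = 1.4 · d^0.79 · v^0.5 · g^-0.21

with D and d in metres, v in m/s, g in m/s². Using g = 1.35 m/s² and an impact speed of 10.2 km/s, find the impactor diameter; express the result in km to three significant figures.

Rearranging for d: d = [D / (1.4 · 10200^0.5 · 1.35^-0.21)]^(1/0.79).
D = 32100 m.
10200^0.5 = 101.0
1.35^-0.21 = 0.9389
Denominator = 1.4 × 101.0 × 0.9389 = 132.8
D / 132.8 = 32100 / 132.8 = 241.7
d = 241.7^(1/0.79) = 241.7^1.2658 = 1039 m

d ≈ 1.04 km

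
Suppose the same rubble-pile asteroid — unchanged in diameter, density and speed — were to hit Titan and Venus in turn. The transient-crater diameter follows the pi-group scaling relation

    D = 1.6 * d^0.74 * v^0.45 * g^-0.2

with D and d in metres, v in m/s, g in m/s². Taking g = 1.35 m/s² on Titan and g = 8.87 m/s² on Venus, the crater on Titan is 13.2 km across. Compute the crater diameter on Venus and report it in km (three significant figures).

D ≈ 9.06 km

All impactor-dependent factors cancel in the ratio, leaving D_Venus/D_Titan = (g_Venus/g_Titan)^-0.2.
(8.87/1.35)^-0.2 = 6.570^-0.2 = 0.6863
D_Venus = 0.6863 × 13.2 km = 9.06 km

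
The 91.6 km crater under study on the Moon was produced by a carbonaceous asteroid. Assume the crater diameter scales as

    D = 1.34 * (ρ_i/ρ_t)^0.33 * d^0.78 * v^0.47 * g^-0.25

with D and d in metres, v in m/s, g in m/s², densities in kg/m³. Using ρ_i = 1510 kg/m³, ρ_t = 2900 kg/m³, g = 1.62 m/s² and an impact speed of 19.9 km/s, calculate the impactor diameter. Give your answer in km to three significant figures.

Rearranging for d: d = [D / (1.34 · (1510/2900)^0.33 · 19900^0.47 · 1.62^-0.25)]^(1/0.78).
D = 91600 m.
(1510/2900)^0.33 = 0.8063
19900^0.47 = 104.8
1.62^-0.25 = 0.8864
Denominator = 1.34 × 0.8063 × 104.8 × 0.8864 = 100.4
D / 100.4 = 91600 / 100.4 = 912.4
d = 912.4^(1/0.78) = 912.4^1.2821 = 6241 m

d ≈ 6.24 km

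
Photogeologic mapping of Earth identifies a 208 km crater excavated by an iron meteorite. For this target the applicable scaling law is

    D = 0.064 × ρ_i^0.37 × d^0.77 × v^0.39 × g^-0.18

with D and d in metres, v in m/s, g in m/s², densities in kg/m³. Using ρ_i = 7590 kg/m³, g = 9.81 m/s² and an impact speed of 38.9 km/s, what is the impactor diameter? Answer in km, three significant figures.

Rearranging for d: d = [D / (0.064 · 7590^0.37 · 38900^0.39 · 9.81^-0.18)]^(1/0.77).
D = 208000 m.
7590^0.37 = 27.27
38900^0.39 = 61.67
9.81^-0.18 = 0.6630
Denominator = 0.064 × 27.27 × 61.67 × 0.6630 = 71.36
D / 71.36 = 208000 / 71.36 = 2915
d = 2915^(1/0.77) = 2915^1.2987 = 31588 m

d ≈ 31.6 km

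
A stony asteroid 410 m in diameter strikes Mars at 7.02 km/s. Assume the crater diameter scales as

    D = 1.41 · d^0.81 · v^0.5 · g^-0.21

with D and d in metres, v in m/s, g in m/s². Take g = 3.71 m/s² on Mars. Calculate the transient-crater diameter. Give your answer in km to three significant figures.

In SI units: v = 7020 m/s.
d^0.81 = 410^0.81 = 130.7
v^0.5 = 7020^0.5 = 83.79
g^-0.21 = 3.71^-0.21 = 0.7593
D = 1.41 × 130.7 × 83.79 × 0.7593 = 11725 m
   = 11.72 km

D ≈ 11.7 km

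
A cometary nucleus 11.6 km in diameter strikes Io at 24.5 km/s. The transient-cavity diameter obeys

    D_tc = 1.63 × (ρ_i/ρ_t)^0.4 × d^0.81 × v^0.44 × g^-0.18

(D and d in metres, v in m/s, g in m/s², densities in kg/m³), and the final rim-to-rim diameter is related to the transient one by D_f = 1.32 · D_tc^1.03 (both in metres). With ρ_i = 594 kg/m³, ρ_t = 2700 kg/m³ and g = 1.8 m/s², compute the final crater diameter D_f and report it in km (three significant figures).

D_f ≈ 252 km

In SI: d = 11600 m, v = 24500 m/s.
(ρ_i/ρ_t)^0.4 = (594/2700)^0.4 = 0.5457
d^0.81 = 11600^0.81 = 1960
v^0.44 = 24500^0.44 = 85.36
g^-0.18 = 1.8^-0.18 = 0.8996
D_tc = 1.63 × 0.5457 × 1960 × 85.36 × 0.8996 = 1.339 × 10^5 m
D_f = 1.32 × (1.339 × 10^5)^1.03 = 2.519 × 10^5 m
     = 251.9 km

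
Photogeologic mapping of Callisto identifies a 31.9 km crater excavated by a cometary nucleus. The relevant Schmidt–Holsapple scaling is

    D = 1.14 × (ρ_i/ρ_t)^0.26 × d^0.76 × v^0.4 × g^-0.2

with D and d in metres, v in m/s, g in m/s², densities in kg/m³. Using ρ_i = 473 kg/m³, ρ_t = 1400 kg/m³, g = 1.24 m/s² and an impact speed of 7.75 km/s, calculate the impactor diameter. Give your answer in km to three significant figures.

d ≈ 9.77 km

Rearranging for d: d = [D / (1.14 · (473/1400)^0.26 · 7750^0.4 · 1.24^-0.2)]^(1/0.76).
D = 31900 m.
(473/1400)^0.26 = 0.7542
7750^0.4 = 35.95
1.24^-0.2 = 0.9579
Denominator = 1.14 × 0.7542 × 35.95 × 0.9579 = 29.61
D / 29.61 = 31900 / 29.61 = 1077
d = 1077^(1/0.76) = 1077^1.3158 = 9768 m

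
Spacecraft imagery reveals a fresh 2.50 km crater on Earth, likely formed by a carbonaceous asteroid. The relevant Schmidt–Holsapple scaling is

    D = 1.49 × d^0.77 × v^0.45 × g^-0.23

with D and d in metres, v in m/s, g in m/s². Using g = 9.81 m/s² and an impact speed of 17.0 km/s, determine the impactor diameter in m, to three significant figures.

d ≈ 103 m

Rearranging for d: d = [D / (1.49 · 17000^0.45 · 9.81^-0.23)]^(1/0.77).
D = 2500 m.
17000^0.45 = 80.11
9.81^-0.23 = 0.5914
Denominator = 1.49 × 80.11 × 0.5914 = 70.59
D / 70.59 = 2500 / 70.59 = 35.42
d = 35.42^(1/0.77) = 35.42^1.2987 = 102.8 m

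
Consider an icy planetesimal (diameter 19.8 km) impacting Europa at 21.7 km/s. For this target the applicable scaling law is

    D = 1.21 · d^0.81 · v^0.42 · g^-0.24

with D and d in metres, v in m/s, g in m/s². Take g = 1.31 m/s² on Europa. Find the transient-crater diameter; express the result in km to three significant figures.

D ≈ 227 km

In SI units: d = 19800 m, v = 21700 m/s.
d^0.81 = 19800^0.81 = 3022
v^0.42 = 21700^0.42 = 66.27
g^-0.24 = 1.31^-0.24 = 0.9372
D = 1.21 × 3022 × 66.27 × 0.9372 = 2.271 × 10^5 m
   = 227.1 km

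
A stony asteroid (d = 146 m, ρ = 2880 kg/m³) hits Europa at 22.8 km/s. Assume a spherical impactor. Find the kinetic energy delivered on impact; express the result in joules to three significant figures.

E ≈ 1.22 × 10^18 J

v = 22800 m/s.
Mass m = (π/6) ρ d³ = (π/6) × 2880 × (146)³ = 4.693 × 10^9 kg
E = ½ m v² = 0.5 × 4.693 × 10^9 × (22800)² = 1.220 × 10^18 J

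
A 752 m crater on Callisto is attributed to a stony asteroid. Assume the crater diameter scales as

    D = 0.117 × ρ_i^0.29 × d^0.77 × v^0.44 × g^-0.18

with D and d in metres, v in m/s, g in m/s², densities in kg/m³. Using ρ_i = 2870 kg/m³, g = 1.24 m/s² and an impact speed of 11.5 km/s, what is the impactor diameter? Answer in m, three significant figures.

Rearranging for d: d = [D / (0.117 · 2870^0.29 · 11500^0.44 · 1.24^-0.18)]^(1/0.77).
2870^0.29 = 10.06
11500^0.44 = 61.19
1.24^-0.18 = 0.9620
Denominator = 0.117 × 10.06 × 61.19 × 0.9620 = 69.29
D / 69.29 = 752 / 69.29 = 10.85
d = 10.85^(1/0.77) = 10.85^1.2987 = 22.12 m

d ≈ 22.1 m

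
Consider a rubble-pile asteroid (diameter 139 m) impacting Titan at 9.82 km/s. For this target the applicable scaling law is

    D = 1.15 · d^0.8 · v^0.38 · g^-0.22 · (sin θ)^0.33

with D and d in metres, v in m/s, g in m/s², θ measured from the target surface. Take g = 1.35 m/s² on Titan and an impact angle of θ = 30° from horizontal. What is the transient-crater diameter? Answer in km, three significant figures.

In SI units: v = 9820 m/s.
d^0.8 = 139^0.8 = 51.81
v^0.38 = 9820^0.38 = 32.89
g^-0.22 = 1.35^-0.22 = 0.9361
(sin 30°)^0.33 = 0.5000^0.33 = 0.7955
D = 1.15 × 51.81 × 32.89 × 0.9361 × 0.7955 = 1459 m
   = 1.459 km

D ≈ 1.46 km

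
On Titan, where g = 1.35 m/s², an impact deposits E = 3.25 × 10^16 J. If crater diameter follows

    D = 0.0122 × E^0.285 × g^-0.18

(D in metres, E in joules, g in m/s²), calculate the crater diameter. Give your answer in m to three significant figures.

D ≈ 587 m

E^0.285 = (3.25 × 10^16)^0.285 = 5.080 × 10^4
g^-0.18 = 1.35^-0.18 = 0.9474
D = 0.0122 × 5.080 × 10^4 × 0.9474 = 587.2 m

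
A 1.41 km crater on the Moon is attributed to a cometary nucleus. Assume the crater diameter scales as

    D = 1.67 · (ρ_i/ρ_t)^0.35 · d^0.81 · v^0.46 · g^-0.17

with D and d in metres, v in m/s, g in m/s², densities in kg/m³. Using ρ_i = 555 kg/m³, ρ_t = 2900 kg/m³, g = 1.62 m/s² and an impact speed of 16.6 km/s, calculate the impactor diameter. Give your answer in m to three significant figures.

Rearranging for d: d = [D / (1.67 · (555/2900)^0.35 · 16600^0.46 · 1.62^-0.17)]^(1/0.81).
D = 1410 m.
(555/2900)^0.35 = 0.5606
16600^0.46 = 87.35
1.62^-0.17 = 0.9213
Denominator = 1.67 × 0.5606 × 87.35 × 0.9213 = 75.34
D / 75.34 = 1410 / 75.34 = 18.72
d = 18.72^(1/0.81) = 18.72^1.2346 = 37.22 m

d ≈ 37.2 m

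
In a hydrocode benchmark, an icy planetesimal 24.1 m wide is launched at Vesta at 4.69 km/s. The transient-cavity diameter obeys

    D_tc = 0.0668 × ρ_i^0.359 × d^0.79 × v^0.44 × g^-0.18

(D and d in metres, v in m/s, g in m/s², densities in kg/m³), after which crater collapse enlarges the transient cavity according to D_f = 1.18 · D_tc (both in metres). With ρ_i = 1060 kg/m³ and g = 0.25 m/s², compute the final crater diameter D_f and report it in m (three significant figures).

D_f ≈ 628 m

v = 4690 m/s.
ρ_i^0.359 = 1060^0.359 = 12.19
d^0.79 = 24.1^0.79 = 12.35
v^0.44 = 4690^0.44 = 41.24
g^-0.18 = 0.25^-0.18 = 1.283
D_tc = 0.0668 × 12.19 × 12.35 × 41.24 × 1.283 = 532.1 m
D_f = 1.18 × 532.1 = 627.9 m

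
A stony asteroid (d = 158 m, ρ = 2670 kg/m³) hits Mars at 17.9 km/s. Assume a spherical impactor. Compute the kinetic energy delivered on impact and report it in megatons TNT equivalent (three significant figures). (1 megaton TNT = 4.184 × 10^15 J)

v = 17900 m/s.
Mass m = (π/6) ρ d³ = (π/6) × 2670 × (158)³ = 5.514 × 10^9 kg
E = ½ m v² = 0.5 × 5.514 × 10^9 × (17900)² = 8.834 × 10^17 J
   = 8.834 × 10^17 / 4.184×10^15 = 211.1 Mt

E ≈ 211 Mt TNT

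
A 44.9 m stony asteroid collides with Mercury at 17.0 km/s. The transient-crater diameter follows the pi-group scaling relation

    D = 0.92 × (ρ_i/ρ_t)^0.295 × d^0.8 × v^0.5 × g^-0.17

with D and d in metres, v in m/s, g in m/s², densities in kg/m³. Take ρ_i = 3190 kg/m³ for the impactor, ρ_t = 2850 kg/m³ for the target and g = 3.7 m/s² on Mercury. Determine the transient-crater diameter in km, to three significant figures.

D ≈ 2.08 km

In SI units: v = 17000 m/s.
(ρ_i/ρ_t)^0.295 = (3190/2850)^0.295 = 1.034
d^0.8 = 44.9^0.8 = 20.98
v^0.5 = 17000^0.5 = 130.4
g^-0.17 = 3.7^-0.17 = 0.8006
D = 0.92 × 1.034 × 20.98 × 130.4 × 0.8006 = 2084 m
   = 2.084 km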